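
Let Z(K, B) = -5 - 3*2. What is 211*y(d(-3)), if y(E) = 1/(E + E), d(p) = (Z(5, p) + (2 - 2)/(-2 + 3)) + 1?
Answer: -211/20 ≈ -10.550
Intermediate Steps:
Z(K, B) = -11 (Z(K, B) = -5 - 6 = -11)
d(p) = -10 (d(p) = (-11 + (2 - 2)/(-2 + 3)) + 1 = (-11 + 0/1) + 1 = (-11 + 0*1) + 1 = (-11 + 0) + 1 = -11 + 1 = -10)
y(E) = 1/(2*E)
211*y(d(-3)) = 211*((½)/(-10)) = 211*((½)*(-⅒)) = 211*(-1/20) = -211/20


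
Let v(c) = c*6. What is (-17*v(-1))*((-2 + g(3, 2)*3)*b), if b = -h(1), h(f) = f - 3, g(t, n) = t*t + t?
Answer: 6936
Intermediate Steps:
v(c) = 6*c
g(t, n) = t + t² (g(t, n) = t² + t = t + t²)
h(f) = -3 + f
b = 2 (b = -(-3 + 1) = -1*(-2) = 2)
(-17*v(-1))*((-2 + g(3, 2)*3)*b) = (-102*(-1))*((-2 + (3*(1 + 3))*3)*2) = (-17*(-6))*((-2 + (3*4)*3)*2) = 102*((-2 + 12*3)*2) = 102*((-2 + 36)*2) = 102*(34*2) = 102*68 = 6936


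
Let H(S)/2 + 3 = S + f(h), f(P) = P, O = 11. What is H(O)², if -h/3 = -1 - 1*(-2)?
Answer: 100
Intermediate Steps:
h = -3 (h = -3*(-1 - 1*(-2)) = -3*(-1 + 2) = -3*1 = -3)
H(S) = -12 + 2*S (H(S) = -6 + 2*(S - 3) = -6 + 2*(-3 + S) = -6 + (-6 + 2*S) = -12 + 2*S)
H(O)² = (-12 + 2*11)² = (-12 + 22)² = 10² = 100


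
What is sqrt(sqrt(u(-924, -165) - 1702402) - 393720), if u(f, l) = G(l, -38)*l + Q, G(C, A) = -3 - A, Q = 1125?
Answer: sqrt(-393720 + 2*I*sqrt(426763)) ≈ 1.041 + 627.47*I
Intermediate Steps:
u(f, l) = 1125 + 35*l (u(f, l) = (-3 - 1*(-38))*l + 1125 = (-3 + 38)*l + 1125 = 35*l + 1125 = 1125 + 35*l)
sqrt(sqrt(u(-924, -165) - 1702402) - 393720) = sqrt(sqrt((1125 + 35*(-165)) - 1702402) - 393720) = sqrt(sqrt((1125 - 5775) - 1702402) - 393720) = sqrt(sqrt(-4650 - 1702402) - 393720) = sqrt(sqrt(-1707052) - 393720) = sqrt(2*I*sqrt(426763) - 393720) = sqrt(-393720 + 2*I*sqrt(426763))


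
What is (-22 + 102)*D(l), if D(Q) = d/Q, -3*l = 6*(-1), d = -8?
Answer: -320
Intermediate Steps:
l = 2 (l = -2*(-1) = -⅓*(-6) = 2)
D(Q) = -8/Q
(-22 + 102)*D(l) = (-22 + 102)*(-8/2) = 80*(-8*½) = 80*(-4) = -320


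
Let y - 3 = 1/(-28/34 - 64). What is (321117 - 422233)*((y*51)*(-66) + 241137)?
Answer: -12875211507600/551 ≈ -2.3367e+10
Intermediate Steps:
y = 3289/1102 (y = 3 + 1/(-28/34 - 64) = 3 + 1/(-28*1/34 - 64) = 3 + 1/(-14/17 - 64) = 3 + 1/(-1102/17) = 3 - 17/1102 = 3289/1102 ≈ 2.9846)
(321117 - 422233)*((y*51)*(-66) + 241137) = (321117 - 422233)*(((3289/1102)*51)*(-66) + 241137) = -101116*((167739/1102)*(-66) + 241137) = -101116*(-5535387/551 + 241137) = -101116*127331100/551 = -12875211507600/551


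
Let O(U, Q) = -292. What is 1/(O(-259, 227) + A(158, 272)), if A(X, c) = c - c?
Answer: -1/292 ≈ -0.0034247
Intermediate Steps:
A(X, c) = 0
1/(O(-259, 227) + A(158, 272)) = 1/(-292 + 0) = 1/(-292) = -1/292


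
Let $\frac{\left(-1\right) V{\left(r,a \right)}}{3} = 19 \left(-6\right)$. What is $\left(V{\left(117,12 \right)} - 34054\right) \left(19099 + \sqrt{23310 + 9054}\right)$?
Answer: $-643865488 - 202272 \sqrt{899} \approx -6.4993 \cdot 10^{8}$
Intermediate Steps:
$V{\left(r,a \right)} = 342$ ($V{\left(r,a \right)} = - 3 \cdot 19 \left(-6\right) = \left(-3\right) \left(-114\right) = 342$)
$\left(V{\left(117,12 \right)} - 34054\right) \left(19099 + \sqrt{23310 + 9054}\right) = \left(342 - 34054\right) \left(19099 + \sqrt{23310 + 9054}\right) = - 33712 \left(19099 + \sqrt{32364}\right) = - 33712 \left(19099 + 6 \sqrt{899}\right) = -643865488 - 202272 \sqrt{899}$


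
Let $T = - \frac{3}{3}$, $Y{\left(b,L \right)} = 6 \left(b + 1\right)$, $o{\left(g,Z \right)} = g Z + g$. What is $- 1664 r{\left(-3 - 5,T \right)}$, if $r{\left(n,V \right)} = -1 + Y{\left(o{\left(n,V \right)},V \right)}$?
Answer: $-8320$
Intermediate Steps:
$o{\left(g,Z \right)} = g + Z g$ ($o{\left(g,Z \right)} = Z g + g = g + Z g$)
$Y{\left(b,L \right)} = 6 + 6 b$ ($Y{\left(b,L \right)} = 6 \left(1 + b\right) = 6 + 6 b$)
$T = -1$ ($T = \left(-3\right) \frac{1}{3} = -1$)
$r{\left(n,V \right)} = 5 + 6 n \left(1 + V\right)$ ($r{\left(n,V \right)} = -1 + \left(6 + 6 n \left(1 + V\right)\right) = 5 + 6 n \left(1 + V\right)$)
$- 1664 r{\left(-3 - 5,T \right)} = - 1664 \left(5 + 6 \left(-3 - 5\right) \left(1 - 1\right)\right) = - 1664 \left(5 + 6 \left(-3 - 5\right) 0\right) = - 1664 \left(5 + 6 \left(-8\right) 0\right) = - 1664 \left(5 + 0\right) = \left(-1664\right) 5 = -8320$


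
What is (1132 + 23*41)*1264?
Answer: 2622800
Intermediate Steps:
(1132 + 23*41)*1264 = (1132 + 943)*1264 = 2075*1264 = 2622800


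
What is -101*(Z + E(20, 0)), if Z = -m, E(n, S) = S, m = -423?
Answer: -42723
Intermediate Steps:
Z = 423 (Z = -1*(-423) = 423)
-101*(Z + E(20, 0)) = -101*(423 + 0) = -101*423 = -42723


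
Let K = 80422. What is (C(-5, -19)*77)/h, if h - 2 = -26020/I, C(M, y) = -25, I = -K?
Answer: -77406175/93432 ≈ -828.48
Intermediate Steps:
I = -80422 (I = -1*80422 = -80422)
h = 93432/40211 (h = 2 - 26020/(-80422) = 2 - 26020*(-1/80422) = 2 + 13010/40211 = 93432/40211 ≈ 2.3235)
(C(-5, -19)*77)/h = (-25*77)/(93432/40211) = -1925*40211/93432 = -77406175/93432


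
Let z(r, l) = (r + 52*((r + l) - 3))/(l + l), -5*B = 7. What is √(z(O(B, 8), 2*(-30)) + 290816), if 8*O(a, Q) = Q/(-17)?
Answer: √12103735854/204 ≈ 539.30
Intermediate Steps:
B = -7/5 (B = -⅕*7 = -7/5 ≈ -1.4000)
O(a, Q) = -Q/136 (O(a, Q) = (Q/(-17))/8 = (-Q/17)/8 = -Q/136)
z(r, l) = (-156 + 52*l + 53*r)/(2*l) (z(r, l) = (r + 52*((l + r) - 3))/((2*l)) = (r + 52*(-3 + l + r))*(1/(2*l)) = (r + (-156 + 52*l + 52*r))*(1/(2*l)) = (-156 + 52*l + 53*r)*(1/(2*l)) = (-156 + 52*l + 53*r)/(2*l))
√(z(O(B, 8), 2*(-30)) + 290816) = √((-156 + 52*(2*(-30)) + 53*(-1/136*8))/(2*((2*(-30)))) + 290816) = √((½)*(-156 + 52*(-60) + 53*(-1/17))/(-60) + 290816) = √((½)*(-1/60)*(-156 - 3120 - 53/17) + 290816) = √((½)*(-1/60)*(-55745/17) + 290816) = √(11149/408 + 290816) = √(118664077/408) = √12103735854/204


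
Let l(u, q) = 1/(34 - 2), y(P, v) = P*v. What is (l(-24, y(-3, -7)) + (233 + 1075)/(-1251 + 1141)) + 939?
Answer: 1631767/1760 ≈ 927.14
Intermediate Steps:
l(u, q) = 1/32
(l(-24, y(-3, -7)) + (233 + 1075)/(-1251 + 1141)) + 939 = (1/32 + (233 + 1075)/(-1251 + 1141)) + 939 = (1/32 + 1308/(-110)) + 939 = (1/32 + 1308*(-1/110)) + 939 = (1/32 - 654/55) + 939 = -20873/1760 + 939 = 1631767/1760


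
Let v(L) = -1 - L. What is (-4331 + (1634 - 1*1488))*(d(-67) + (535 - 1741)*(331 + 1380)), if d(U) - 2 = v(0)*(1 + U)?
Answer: 8635320630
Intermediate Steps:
d(U) = 1 - U (d(U) = 2 + (-1 - 1*0)*(1 + U) = 2 + (-1 + 0)*(1 + U) = 2 - (1 + U) = 2 + (-1 - U) = 1 - U)
(-4331 + (1634 - 1*1488))*(d(-67) + (535 - 1741)*(331 + 1380)) = (-4331 + (1634 - 1*1488))*((1 - 1*(-67)) + (535 - 1741)*(331 + 1380)) = (-4331 + (1634 - 1488))*((1 + 67) - 1206*1711) = (-4331 + 146)*(68 - 2063466) = -4185*(-2063398) = 8635320630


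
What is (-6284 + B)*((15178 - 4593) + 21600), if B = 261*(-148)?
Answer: -1445492720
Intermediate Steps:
B = -38628
(-6284 + B)*((15178 - 4593) + 21600) = (-6284 - 38628)*((15178 - 4593) + 21600) = -44912*(10585 + 21600) = -44912*32185 = -1445492720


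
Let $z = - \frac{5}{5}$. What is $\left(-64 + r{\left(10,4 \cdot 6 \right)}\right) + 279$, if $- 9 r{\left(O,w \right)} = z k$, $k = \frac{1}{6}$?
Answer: $\frac{11611}{54} \approx 215.02$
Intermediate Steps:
$k = \frac{1}{6} \approx 0.16667$
$z = -1$ ($z = \left(-5\right) \frac{1}{5} = -1$)
$r{\left(O,w \right)} = \frac{1}{54}$ ($r{\left(O,w \right)} = - \frac{\left(-1\right) \frac{1}{6}}{9} = \left(- \frac{1}{9}\right) \left(- \frac{1}{6}\right) = \frac{1}{54}$)
$\left(-64 + r{\left(10,4 \cdot 6 \right)}\right) + 279 = \left(-64 + \frac{1}{54}\right) + 279 = - \frac{3455}{54} + 279 = \frac{11611}{54}$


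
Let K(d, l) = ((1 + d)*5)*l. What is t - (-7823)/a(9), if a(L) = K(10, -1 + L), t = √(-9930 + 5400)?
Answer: 7823/440 + I*√4530 ≈ 17.78 + 67.305*I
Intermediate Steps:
t = I*√4530 (t = √(-4530) = I*√4530 ≈ 67.305*I)
K(d, l) = l*(5 + 5*d) (K(d, l) = (5 + 5*d)*l = l*(5 + 5*d))
a(L) = -55 + 55*L (a(L) = 5*(-1 + L)*(1 + 10) = 5*(-1 + L)*11 = -55 + 55*L)
t - (-7823)/a(9) = I*√4530 - (-7823)/(-55 + 55*9) = I*√4530 - (-7823)/(-55 + 495) = I*√4530 - (-7823)/440 = I*√4530 - 1*(-7823/440) = I*√4530 + 7823/440 = 7823/440 + I*√4530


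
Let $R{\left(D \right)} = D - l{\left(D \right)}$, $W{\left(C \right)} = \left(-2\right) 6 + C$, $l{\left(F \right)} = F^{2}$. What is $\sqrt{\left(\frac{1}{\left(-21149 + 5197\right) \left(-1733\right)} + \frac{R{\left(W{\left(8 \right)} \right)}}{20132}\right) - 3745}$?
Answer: $\frac{i \sqrt{4531199906777868610062231}}{34784089732} \approx 61.196 i$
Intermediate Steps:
$W{\left(C \right)} = -12 + C$
$R{\left(D \right)} = D - D^{2}$
$\sqrt{\left(\frac{1}{\left(-21149 + 5197\right) \left(-1733\right)} + \frac{R{\left(W{\left(8 \right)} \right)}}{20132}\right) - 3745} = \sqrt{\left(\frac{1}{\left(-21149 + 5197\right) \left(-1733\right)} + \frac{\left(-12 + 8\right) \left(1 - \left(-12 + 8\right)\right)}{20132}\right) - 3745} = \sqrt{\left(\frac{1}{-15952} \left(- \frac{1}{1733}\right) + - 4 \left(1 - -4\right) \frac{1}{20132}\right) - 3745} = \sqrt{\left(\left(- \frac{1}{15952}\right) \left(- \frac{1}{1733}\right) + - 4 \left(1 + 4\right) \frac{1}{20132}\right) - 3745} = \sqrt{\left(\frac{1}{27644816} + \left(-4\right) 5 \cdot \frac{1}{20132}\right) - 3745} = \sqrt{\left(\frac{1}{27644816} - \frac{5}{5033}\right) - 3745} = \sqrt{- \frac{138219047}{139136358928} - 3745} = \sqrt{- \frac{521065802404407}{139136358928}} = \frac{i \sqrt{4531199906777868610062231}}{34784089732}$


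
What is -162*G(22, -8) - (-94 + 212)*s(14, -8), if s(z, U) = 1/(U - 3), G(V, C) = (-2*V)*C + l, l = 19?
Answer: -661004/11 ≈ -60091.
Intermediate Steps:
G(V, C) = 19 - 2*C*V (G(V, C) = (-2*V)*C + 19 = -2*C*V + 19 = 19 - 2*C*V)
s(z, U) = 1/(-3 + U)
-162*G(22, -8) - (-94 + 212)*s(14, -8) = -162*(19 - 2*(-8)*22) - (-94 + 212)/(-3 - 8) = -162*(19 + 352) - 118/(-11) = -162*371 - 118*(-1)/11 = -60102 - 1*(-118/11) = -60102 + 118/11 = -661004/11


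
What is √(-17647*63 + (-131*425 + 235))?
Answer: 3*I*√129689 ≈ 1080.4*I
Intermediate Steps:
√(-17647*63 + (-131*425 + 235)) = √(-1111761 + (-55675 + 235)) = √(-1111761 - 55440) = √(-1167201) = 3*I*√129689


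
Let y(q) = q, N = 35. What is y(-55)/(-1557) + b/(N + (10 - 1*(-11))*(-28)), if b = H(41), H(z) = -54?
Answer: 114493/861021 ≈ 0.13297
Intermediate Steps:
b = -54
y(-55)/(-1557) + b/(N + (10 - 1*(-11))*(-28)) = -55/(-1557) - 54/(35 + (10 - 1*(-11))*(-28)) = -55*(-1/1557) - 54/(35 + (10 + 11)*(-28)) = 55/1557 - 54/(35 + 21*(-28)) = 55/1557 - 54/(35 - 588) = 55/1557 - 54/(-553) = 55/1557 - 54*(-1/553) = 55/1557 + 54/553 = 114493/861021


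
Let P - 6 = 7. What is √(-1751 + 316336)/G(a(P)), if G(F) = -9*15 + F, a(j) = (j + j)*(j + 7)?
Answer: √314585/385 ≈ 1.4568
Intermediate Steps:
P = 13 (P = 6 + 7 = 13)
a(j) = 2*j*(7 + j) (a(j) = (2*j)*(7 + j) = 2*j*(7 + j))
G(F) = -135 + F
√(-1751 + 316336)/G(a(P)) = √(-1751 + 316336)/(-135 + 2*13*(7 + 13)) = √314585/(-135 + 2*13*20) = √314585/(-135 + 520) = √314585/385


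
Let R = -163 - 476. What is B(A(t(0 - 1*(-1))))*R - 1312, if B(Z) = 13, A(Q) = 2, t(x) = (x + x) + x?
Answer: -9619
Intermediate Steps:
R = -639
t(x) = 3*x (t(x) = 2*x + x = 3*x)
B(A(t(0 - 1*(-1))))*R - 1312 = 13*(-639) - 1312 = -8307 - 1312 = -9619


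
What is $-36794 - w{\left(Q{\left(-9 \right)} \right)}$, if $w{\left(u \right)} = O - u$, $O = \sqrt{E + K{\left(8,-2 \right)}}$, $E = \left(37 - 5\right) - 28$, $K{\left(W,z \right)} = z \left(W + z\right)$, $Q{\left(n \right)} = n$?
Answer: $-36803 - 2 i \sqrt{2} \approx -36803.0 - 2.8284 i$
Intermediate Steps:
$E = 4$ ($E = 32 - 28 = 4$)
$O = 2 i \sqrt{2}$ ($O = \sqrt{4 - 2 \left(8 - 2\right)} = \sqrt{4 - 12} = \sqrt{-8} = 2 i \sqrt{2} \approx 2.8284 i$)
$w{\left(u \right)} = - u + 2 i \sqrt{2}$ ($w{\left(u \right)} = 2 i \sqrt{2} - u = - u + 2 i \sqrt{2}$)
$-36794 - w{\left(Q{\left(-9 \right)} \right)} = -36794 - \left(\left(-1\right) \left(-9\right) + 2 i \sqrt{2}\right) = -36794 - \left(9 + 2 i \sqrt{2}\right) = -36803 - 2 i \sqrt{2}$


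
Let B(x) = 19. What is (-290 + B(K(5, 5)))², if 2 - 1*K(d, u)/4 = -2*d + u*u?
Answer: 73441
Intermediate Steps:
K(d, u) = 8 - 4*u² + 8*d (K(d, u) = 8 - 4*(-2*d + u*u) = 8 - 4*(-2*d + u²) = 8 - 4*(u² - 2*d) = 8 + (-4*u² + 8*d) = 8 - 4*u² + 8*d)
(-290 + B(K(5, 5)))² = (-290 + 19)² = (-271)² = 73441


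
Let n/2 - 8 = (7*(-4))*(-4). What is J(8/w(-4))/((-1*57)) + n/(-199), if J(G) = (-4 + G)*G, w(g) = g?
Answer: -5356/3781 ≈ -1.4166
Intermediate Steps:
J(G) = G*(-4 + G)
n = 240 (n = 16 + 2*((7*(-4))*(-4)) = 16 + 2*(-28*(-4)) = 16 + 2*112 = 16 + 224 = 240)
J(8/w(-4))/((-1*57)) + n/(-199) = ((8/(-4))*(-4 + 8/(-4)))/((-1*57)) + 240/(-199) = ((8*(-¼))*(-4 + 8*(-¼)))/(-57) + 240*(-1/199) = -2*(-4 - 2)*(-1/57) - 240/199 = -2*(-6)*(-1/57) - 240/199 = 12*(-1/57) - 240/199 = -4/19 - 240/199 = -5356/3781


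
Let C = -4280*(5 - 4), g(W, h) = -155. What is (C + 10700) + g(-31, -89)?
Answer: 6265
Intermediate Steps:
C = -4280 (C = -4280*1 = -4280)
(C + 10700) + g(-31, -89) = (-4280 + 10700) - 155 = 6420 - 155 = 6265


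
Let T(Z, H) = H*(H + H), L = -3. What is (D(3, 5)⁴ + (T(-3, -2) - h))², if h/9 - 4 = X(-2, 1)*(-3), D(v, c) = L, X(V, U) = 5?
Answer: 35344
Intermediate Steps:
T(Z, H) = 2*H² (T(Z, H) = H*(2*H) = 2*H²)
D(v, c) = -3
h = -99 (h = 36 + 9*(5*(-3)) = 36 + 9*(-15) = 36 - 135 = -99)
(D(3, 5)⁴ + (T(-3, -2) - h))² = ((-3)⁴ + (2*(-2)² - 1*(-99)))² = (81 + (2*4 + 99))² = (81 + (8 + 99))² = (81 + 107)² = 188² = 35344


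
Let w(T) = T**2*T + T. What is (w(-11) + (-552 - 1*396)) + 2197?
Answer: -93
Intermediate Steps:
w(T) = T + T**3 (w(T) = T**3 + T = T + T**3)
(w(-11) + (-552 - 1*396)) + 2197 = ((-11 + (-11)**3) + (-552 - 1*396)) + 2197 = ((-11 - 1331) + (-552 - 396)) + 2197 = (-1342 - 948) + 2197 = -2290 + 2197 = -93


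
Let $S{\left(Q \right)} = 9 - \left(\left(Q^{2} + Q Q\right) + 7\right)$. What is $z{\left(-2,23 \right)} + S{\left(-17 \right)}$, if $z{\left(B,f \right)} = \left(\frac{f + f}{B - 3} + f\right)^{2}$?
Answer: $- \frac{9639}{25} \approx -385.56$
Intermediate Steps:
$S{\left(Q \right)} = 2 - 2 Q^{2}$ ($S{\left(Q \right)} = 9 - \left(\left(Q^{2} + Q^{2}\right) + 7\right) = 9 - \left(2 Q^{2} + 7\right) = 9 - \left(7 + 2 Q^{2}\right) = 2 - 2 Q^{2}$)
$z{\left(B,f \right)} = \left(f + \frac{2 f}{-3 + B}\right)^{2}$ ($z{\left(B,f \right)} = \left(\frac{2 f}{-3 + B} + f\right)^{2} = \left(f + \frac{2 f}{-3 + B}\right)^{2}$)
$z{\left(-2,23 \right)} + S{\left(-17 \right)} = \frac{23^{2} \left(-1 - 2\right)^{2}}{\left(-3 - 2\right)^{2}} + \left(2 - 2 \left(-17\right)^{2}\right) = \frac{529 \left(-3\right)^{2}}{25} + \left(2 - 578\right) = 529 \cdot 9 \cdot \frac{1}{25} + \left(2 - 578\right) = \frac{4761}{25} - 576 = - \frac{9639}{25}$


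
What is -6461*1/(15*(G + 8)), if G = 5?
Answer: -497/15 ≈ -33.133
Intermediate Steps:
-6461*1/(15*(G + 8)) = -6461*1/(15*(5 + 8)) = -6461/(15*13) = -6461/195 = -6461*1/195 = -497/15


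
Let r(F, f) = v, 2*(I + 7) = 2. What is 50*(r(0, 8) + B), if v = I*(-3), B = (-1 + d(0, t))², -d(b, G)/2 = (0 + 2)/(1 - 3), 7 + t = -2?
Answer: 950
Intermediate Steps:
t = -9 (t = -7 - 2 = -9)
I = -6 (I = -7 + (½)*2 = -7 + 1 = -6)
d(b, G) = 2 (d(b, G) = -2*(0 + 2)/(1 - 3) = -4/(-2) = -4*(-1)/2 = -2*(-1) = 2)
B = 1 (B = (-1 + 2)² = 1² = 1)
v = 18 (v = -6*(-3) = 18)
r(F, f) = 18
50*(r(0, 8) + B) = 50*(18 + 1) = 50*19 = 950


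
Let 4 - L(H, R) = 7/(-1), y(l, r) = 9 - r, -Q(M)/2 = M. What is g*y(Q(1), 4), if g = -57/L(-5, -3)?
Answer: -285/11 ≈ -25.909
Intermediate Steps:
Q(M) = -2*M
L(H, R) = 11 (L(H, R) = 4 - 7/(-1) = 4 - 7*(-1) = 4 - 1*(-7) = 4 + 7 = 11)
g = -57/11 ≈ -5.1818
g*y(Q(1), 4) = -57*(9 - 1*4)/11 = -57*(9 - 4)/11 = -57/11*5 = -285/11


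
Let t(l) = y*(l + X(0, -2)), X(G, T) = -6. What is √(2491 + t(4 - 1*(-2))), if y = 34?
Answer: √2491 ≈ 49.910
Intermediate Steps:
t(l) = -204 + 34*l (t(l) = 34*(l - 6) = 34*(-6 + l) = -204 + 34*l)
√(2491 + t(4 - 1*(-2))) = √(2491 + (-204 + 34*(4 - 1*(-2)))) = √(2491 + (-204 + 34*(4 + 2))) = √(2491 + (-204 + 34*6)) = √(2491 + (-204 + 204)) = √(2491 + 0) = √2491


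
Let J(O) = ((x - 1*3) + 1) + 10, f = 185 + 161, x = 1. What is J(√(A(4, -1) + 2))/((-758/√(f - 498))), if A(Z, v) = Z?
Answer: -9*I*√38/379 ≈ -0.14638*I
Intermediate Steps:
f = 346
J(O) = 9 (J(O) = ((1 - 1*3) + 1) + 10 = ((1 - 3) + 1) + 10 = (-2 + 1) + 10 = -1 + 10 = 9)
J(√(A(4, -1) + 2))/((-758/√(f - 498))) = 9/((-758/√(346 - 498))) = 9/((-758*(-I*√38/76))) = 9/((-(-379)*I*√38/38)) = 9/((379*I*√38/38)) = 9*(-I*√38/379) = -9*I*√38/379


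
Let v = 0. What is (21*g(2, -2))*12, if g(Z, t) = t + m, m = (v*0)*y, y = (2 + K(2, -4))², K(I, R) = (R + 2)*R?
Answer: -504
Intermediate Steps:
K(I, R) = R*(2 + R) (K(I, R) = (2 + R)*R = R*(2 + R))
y = 100 (y = (2 - 4*(2 - 4))² = (2 - 4*(-2))² = (2 + 8)² = 10² = 100)
m = 0 (m = (0*0)*100 = 0*100 = 0)
g(Z, t) = t (g(Z, t) = t + 0 = t)
(21*g(2, -2))*12 = (21*(-2))*12 = -42*12 = -504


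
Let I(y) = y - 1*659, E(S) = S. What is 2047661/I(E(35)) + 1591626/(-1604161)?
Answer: -252751622465/76999728 ≈ -3282.5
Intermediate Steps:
I(y) = -659 + y (I(y) = y - 659 = -659 + y)
2047661/I(E(35)) + 1591626/(-1604161) = 2047661/(-659 + 35) + 1591626/(-1604161) = 2047661/(-624) + 1591626*(-1/1604161) = 2047661*(-1/624) - 1591626/1604161 = -2047661/624 - 1591626/1604161 = -252751622465/76999728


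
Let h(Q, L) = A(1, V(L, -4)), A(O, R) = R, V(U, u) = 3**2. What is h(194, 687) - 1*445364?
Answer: -445355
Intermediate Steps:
V(U, u) = 9
h(Q, L) = 9
h(194, 687) - 1*445364 = 9 - 1*445364 = 9 - 445364 = -445355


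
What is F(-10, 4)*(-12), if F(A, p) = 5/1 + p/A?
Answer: -276/5 ≈ -55.200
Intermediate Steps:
F(A, p) = 5 + p/A (F(A, p) = 5*1 + p/A = 5 + p/A)
F(-10, 4)*(-12) = (5 + 4/(-10))*(-12) = (5 + 4*(-⅒))*(-12) = (5 - ⅖)*(-12) = (23/5)*(-12) = -276/5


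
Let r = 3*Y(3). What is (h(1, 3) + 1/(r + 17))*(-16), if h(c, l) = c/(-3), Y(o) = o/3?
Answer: 68/15 ≈ 4.5333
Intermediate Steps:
Y(o) = o/3 (Y(o) = o*(⅓) = o/3)
r = 3 (r = 3*((⅓)*3) = 3*1 = 3)
h(c, l) = -c/3 (h(c, l) = c*(-⅓) = -c/3)
(h(1, 3) + 1/(r + 17))*(-16) = (-⅓*1 + 1/(3 + 17))*(-16) = (-⅓ + 1/20)*(-16) = -17/60*(-16) = 68/15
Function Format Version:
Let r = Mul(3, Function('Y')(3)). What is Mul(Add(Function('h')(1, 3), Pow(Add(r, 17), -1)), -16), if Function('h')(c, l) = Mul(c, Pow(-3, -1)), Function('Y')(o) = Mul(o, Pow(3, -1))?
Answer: Rational(68, 15) ≈ 4.5333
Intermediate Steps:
Function('Y')(o) = Mul(Rational(1, 3), o) (Function('Y')(o) = Mul(o, Rational(1, 3)) = Mul(Rational(1, 3), o))
r = 3 (r = Mul(3, Mul(Rational(1, 3), 3)) = Mul(3, 1) = 3)
Function('h')(c, l) = Mul(Rational(-1, 3), c) (Function('h')(c, l) = Mul(c, Rational(-1, 3)) = Mul(Rational(-1, 3), c))
Mul(Add(Function('h')(1, 3), Pow(Add(r, 17), -1)), -16) = Mul(Add(Mul(Rational(-1, 3), 1), Pow(Add(3, 17), -1)), -16) = Mul(Add(Rational(-1, 3), Pow(20, -1)), -16) = Mul(Add(Rational(-1, 3), Rational(1, 20)), -16) = Mul(Rational(-17, 60), -16) = Rational(68, 15)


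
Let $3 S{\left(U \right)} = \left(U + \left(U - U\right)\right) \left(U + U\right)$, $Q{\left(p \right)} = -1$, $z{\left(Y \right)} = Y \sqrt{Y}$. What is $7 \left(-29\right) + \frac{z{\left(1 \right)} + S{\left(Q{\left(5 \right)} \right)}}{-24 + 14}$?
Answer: $- \frac{1219}{6} \approx -203.17$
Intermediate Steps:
$z{\left(Y \right)} = Y^{\frac{3}{2}}$
$S{\left(U \right)} = \frac{2 U^{2}}{3}$ ($S{\left(U \right)} = \frac{\left(U + \left(U - U\right)\right) \left(U + U\right)}{3} = \frac{\left(U + 0\right) 2 U}{3} = \frac{U 2 U}{3} = \frac{2 U^{2}}{3}$)
$7 \left(-29\right) + \frac{z{\left(1 \right)} + S{\left(Q{\left(5 \right)} \right)}}{-24 + 14} = 7 \left(-29\right) + \frac{1^{\frac{3}{2}} + \frac{2 \left(-1\right)^{2}}{3}}{-24 + 14} = -203 + \frac{1 + \frac{2}{3} \cdot 1}{-10} = -203 + \left(1 + \frac{2}{3}\right) \left(- \frac{1}{10}\right) = -203 + \frac{5}{3} \left(- \frac{1}{10}\right) = -203 - \frac{1}{6} = - \frac{1219}{6}$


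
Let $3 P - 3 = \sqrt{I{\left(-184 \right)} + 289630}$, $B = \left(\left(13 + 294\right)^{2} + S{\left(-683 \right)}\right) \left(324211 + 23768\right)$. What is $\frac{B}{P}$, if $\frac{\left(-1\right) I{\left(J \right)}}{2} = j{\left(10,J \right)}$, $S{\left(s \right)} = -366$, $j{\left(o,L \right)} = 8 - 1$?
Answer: $- \frac{294023812113}{289607} + \frac{392031749484 \sqrt{18101}}{289607} \approx 1.8111 \cdot 10^{8}$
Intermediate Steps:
$j{\left(o,L \right)} = 7$ ($j{\left(o,L \right)} = 8 - 1 = 7$)
$I{\left(J \right)} = -14$ ($I{\left(J \right)} = \left(-2\right) 7 = -14$)
$B = 32669312457$ ($B = \left(\left(13 + 294\right)^{2} - 366\right) \left(324211 + 23768\right) = \left(307^{2} - 366\right) 347979 = \left(94249 - 366\right) 347979 = 93883 \cdot 347979 = 32669312457$)
$P = 1 + \frac{4 \sqrt{18101}}{3}$ ($P = 1 + \frac{\sqrt{-14 + 289630}}{3} = 1 + \frac{\sqrt{289616}}{3} = 1 + \frac{4 \sqrt{18101}}{3} \approx 180.39$)
$\frac{B}{P} = \frac{32669312457}{1 + \frac{4 \sqrt{18101}}{3}}$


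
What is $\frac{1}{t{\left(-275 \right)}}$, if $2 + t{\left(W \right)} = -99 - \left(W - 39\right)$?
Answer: $\frac{1}{213} \approx 0.0046948$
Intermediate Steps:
$t{\left(W \right)} = -62 - W$ ($t{\left(W \right)} = -2 - \left(99 - 39 + W\right) = -2 - \left(60 + W\right) = -62 - W$)
$\frac{1}{t{\left(-275 \right)}} = \frac{1}{-62 - -275} = \frac{1}{-62 + 275} = \frac{1}{213}$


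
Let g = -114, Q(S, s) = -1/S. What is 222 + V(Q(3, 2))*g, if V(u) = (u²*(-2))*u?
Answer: 1922/9 ≈ 213.56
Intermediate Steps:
V(u) = -2*u³ (V(u) = (-2*u²)*u = -2*u³)
222 + V(Q(3, 2))*g = 222 - 2*(-1/3)³*(-114) = 222 - 2*(-1*⅓)³*(-114) = 222 - 2*(-⅓)³*(-114) = 222 - 2*(-1/27)*(-114) = 222 + (2/27)*(-114) = 222 - 76/9 = 1922/9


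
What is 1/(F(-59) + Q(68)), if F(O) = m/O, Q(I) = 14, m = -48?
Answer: 59/874 ≈ 0.067506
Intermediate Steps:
F(O) = -48/O
1/(F(-59) + Q(68)) = 1/(-48/(-59) + 14) = 1/(-48*(-1/59) + 14) = 1/(48/59 + 14) = 1/(874/59) = 59/874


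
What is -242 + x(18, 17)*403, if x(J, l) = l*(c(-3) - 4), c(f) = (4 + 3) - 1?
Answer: 13460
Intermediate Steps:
c(f) = 6 (c(f) = 7 - 1 = 6)
x(J, l) = 2*l (x(J, l) = l*(6 - 4) = l*2 = 2*l)
-242 + x(18, 17)*403 = -242 + (2*17)*403 = -242 + 34*403 = -242 + 13702 = 13460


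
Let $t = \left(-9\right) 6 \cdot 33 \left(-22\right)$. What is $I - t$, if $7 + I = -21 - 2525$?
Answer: $-41757$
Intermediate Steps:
$I = -2553$ ($I = -7 - 2546 = -2553$)
$t = 39204$ ($t = \left(-54\right) 33 \left(-22\right) = \left(-1782\right) \left(-22\right) = 39204$)
$I - t = -2553 - 39204 = -41757$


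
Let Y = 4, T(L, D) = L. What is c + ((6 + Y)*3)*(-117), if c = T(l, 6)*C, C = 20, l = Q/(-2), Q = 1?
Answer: -3520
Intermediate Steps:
l = -½ (l = 1/(-2) = 1*(-½) = -½ ≈ -0.50000)
c = -10 (c = -½*20 = -10)
c + ((6 + Y)*3)*(-117) = -10 + ((6 + 4)*3)*(-117) = -10 + (10*3)*(-117) = -10 + 30*(-117) = -10 - 3510 = -3520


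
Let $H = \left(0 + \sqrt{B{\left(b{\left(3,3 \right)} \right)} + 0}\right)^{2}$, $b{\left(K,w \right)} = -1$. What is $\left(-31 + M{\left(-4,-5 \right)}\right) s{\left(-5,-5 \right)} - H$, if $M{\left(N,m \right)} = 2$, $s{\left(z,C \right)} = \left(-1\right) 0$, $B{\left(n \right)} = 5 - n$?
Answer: $-6$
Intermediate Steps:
$s{\left(z,C \right)} = 0$
$H = 6$ ($H = \left(0 + \sqrt{\left(5 - -1\right) + 0}\right)^{2} = \left(0 + \sqrt{\left(5 + 1\right) + 0}\right)^{2} = \left(0 + \sqrt{6 + 0}\right)^{2} = \left(0 + \sqrt{6}\right)^{2} = \left(\sqrt{6}\right)^{2} = 6$)
$\left(-31 + M{\left(-4,-5 \right)}\right) s{\left(-5,-5 \right)} - H = \left(-31 + 2\right) 0 - 6 = \left(-29\right) 0 - 6 = 0 - 6 = -6$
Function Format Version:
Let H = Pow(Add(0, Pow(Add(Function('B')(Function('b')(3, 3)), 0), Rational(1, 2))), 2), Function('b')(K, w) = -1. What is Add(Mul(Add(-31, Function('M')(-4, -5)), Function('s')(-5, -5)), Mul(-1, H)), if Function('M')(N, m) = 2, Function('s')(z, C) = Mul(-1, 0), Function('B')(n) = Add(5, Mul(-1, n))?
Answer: -6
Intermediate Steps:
Function('s')(z, C) = 0
H = 6 (H = Pow(Add(0, Pow(Add(Add(5, Mul(-1, -1)), 0), Rational(1, 2))), 2) = Pow(Add(0, Pow(Add(Add(5, 1), 0), Rational(1, 2))), 2) = Pow(Add(0, Pow(Add(6, 0), Rational(1, 2))), 2) = Pow(Add(0, Pow(6, Rational(1, 2))), 2) = Pow(Pow(6, Rational(1, 2)), 2) = 6)
Add(Mul(Add(-31, Function('M')(-4, -5)), Function('s')(-5, -5)), Mul(-1, H)) = Add(Mul(Add(-31, 2), 0), Mul(-1, 6)) = Add(Mul(-29, 0), -6) = Add(0, -6) = -6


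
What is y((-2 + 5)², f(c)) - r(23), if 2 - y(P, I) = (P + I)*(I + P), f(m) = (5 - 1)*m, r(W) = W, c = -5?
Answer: -142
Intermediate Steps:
f(m) = 4*m
y(P, I) = 2 - (I + P)² (y(P, I) = 2 - (P + I)*(I + P) = 2 - (I + P)*(I + P) = 2 - (I + P)²)
y((-2 + 5)², f(c)) - r(23) = (2 - (4*(-5) + (-2 + 5)²)²) - 1*23 = (2 - (-20 + 3²)²) - 23 = (2 - (-20 + 9)²) - 23 = (2 - 1*(-11)²) - 23 = (2 - 1*121) - 23 = (2 - 121) - 23 = -119 - 23 = -142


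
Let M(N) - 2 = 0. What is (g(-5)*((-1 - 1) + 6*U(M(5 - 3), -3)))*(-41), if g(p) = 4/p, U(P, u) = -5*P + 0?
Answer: -10168/5 ≈ -2033.6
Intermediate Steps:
M(N) = 2 (M(N) = 2 + 0 = 2)
U(P, u) = -5*P
(g(-5)*((-1 - 1) + 6*U(M(5 - 3), -3)))*(-41) = ((4/(-5))*((-1 - 1) + 6*(-5*2)))*(-41) = ((4*(-⅕))*(-2 + 6*(-10)))*(-41) = -4*(-2 - 60)/5*(-41) = -⅘*(-62)*(-41) = (248/5)*(-41) = -10168/5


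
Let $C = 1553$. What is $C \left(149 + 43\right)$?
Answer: $298176$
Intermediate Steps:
$C \left(149 + 43\right) = 1553 \left(149 + 43\right) = 1553 \cdot 192 = 298176$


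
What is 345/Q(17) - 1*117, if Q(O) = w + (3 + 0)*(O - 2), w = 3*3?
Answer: -1991/18 ≈ -110.61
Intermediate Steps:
w = 9
Q(O) = 3 + 3*O (Q(O) = 9 + (3 + 0)*(O - 2) = 9 + 3*(-2 + O) = 9 + (-6 + 3*O) = 3 + 3*O)
345/Q(17) - 1*117 = 345/(3 + 3*17) - 1*117 = 345/(3 + 51) - 117 = 345/54 - 117 = 345*(1/54) - 117 = 115/18 - 117 = -1991/18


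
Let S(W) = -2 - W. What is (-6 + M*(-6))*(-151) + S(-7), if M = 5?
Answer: 5441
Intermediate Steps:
(-6 + M*(-6))*(-151) + S(-7) = (-6 + 5*(-6))*(-151) + (-2 - 1*(-7)) = (-6 - 30)*(-151) + (-2 + 7) = -36*(-151) + 5 = 5436 + 5 = 5441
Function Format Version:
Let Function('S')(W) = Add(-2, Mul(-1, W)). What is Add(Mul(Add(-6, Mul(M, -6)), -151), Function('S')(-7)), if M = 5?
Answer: 5441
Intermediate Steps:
Add(Mul(Add(-6, Mul(M, -6)), -151), Function('S')(-7)) = Add(Mul(Add(-6, Mul(5, -6)), -151), Add(-2, Mul(-1, -7))) = Add(Mul(Add(-6, -30), -151), Add(-2, 7)) = Add(Mul(-36, -151), 5) = Add(5436, 5) = 5441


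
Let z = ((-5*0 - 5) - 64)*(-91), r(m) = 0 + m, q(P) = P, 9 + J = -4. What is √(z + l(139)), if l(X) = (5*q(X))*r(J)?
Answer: 2*I*√689 ≈ 52.498*I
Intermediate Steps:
J = -13 (J = -9 - 4 = -13)
r(m) = m
z = 6279 (z = ((0 - 5) - 64)*(-91) = (-5 - 64)*(-91) = -69*(-91) = 6279)
l(X) = -65*X (l(X) = (5*X)*(-13) = -65*X)
√(z + l(139)) = √(6279 - 65*139) = √(6279 - 9035) = √(-2756) = 2*I*√689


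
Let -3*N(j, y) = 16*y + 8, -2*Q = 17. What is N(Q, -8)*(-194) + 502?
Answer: -7258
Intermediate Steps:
Q = -17/2 (Q = -1/2*17 = -17/2 ≈ -8.5000)
N(j, y) = -8/3 - 16*y/3 (N(j, y) = -(16*y + 8)/3 = -(8 + 16*y)/3 = -8/3 - 16*y/3)
N(Q, -8)*(-194) + 502 = (-8/3 - 16/3*(-8))*(-194) + 502 = (-8/3 + 128/3)*(-194) + 502 = 40*(-194) + 502 = -7760 + 502 = -7258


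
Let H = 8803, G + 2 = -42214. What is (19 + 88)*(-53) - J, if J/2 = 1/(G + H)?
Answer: -189485121/33413 ≈ -5671.0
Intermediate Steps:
G = -42216 (G = -2 - 42214 = -42216)
J = -2/33413 (J = 2/(-42216 + 8803) = 2/(-33413) = 2*(-1/33413) = -2/33413 ≈ -5.9857e-5)
(19 + 88)*(-53) - J = (19 + 88)*(-53) - 1*(-2/33413) = 107*(-53) + 2/33413 = -5671 + 2/33413 = -189485121/33413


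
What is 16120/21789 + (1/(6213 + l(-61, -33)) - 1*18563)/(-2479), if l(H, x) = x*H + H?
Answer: 3628776537566/441031911615 ≈ 8.2279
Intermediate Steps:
l(H, x) = H + H*x (l(H, x) = H*x + H = H + H*x)
16120/21789 + (1/(6213 + l(-61, -33)) - 1*18563)/(-2479) = 16120/21789 + (1/(6213 - 61*(1 - 33)) - 1*18563)/(-2479) = 16120*(1/21789) + (1/(6213 - 61*(-32)) - 18563)*(-1/2479) = 16120/21789 + (1/(6213 + 1952) - 18563)*(-1/2479) = 16120/21789 + (1/8165 - 18563)*(-1/2479) = 16120/21789 - 151566894/8165*(-1/2479) = 16120/21789 + 151566894/20241035 = 3628776537566/441031911615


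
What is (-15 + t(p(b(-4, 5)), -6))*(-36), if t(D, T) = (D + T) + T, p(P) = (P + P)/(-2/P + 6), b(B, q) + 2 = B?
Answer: 19764/19 ≈ 1040.2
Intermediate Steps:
b(B, q) = -2 + B
p(P) = 2*P/(6 - 2/P) (p(P) = (2*P)/(6 - 2/P) = 2*P/(6 - 2/P))
t(D, T) = D + 2*T
(-15 + t(p(b(-4, 5)), -6))*(-36) = (-15 + ((-2 - 4)²/(-1 + 3*(-2 - 4)) + 2*(-6)))*(-36) = (-15 + ((-6)²/(-1 + 3*(-6)) - 12))*(-36) = (-15 + (36/(-1 - 18) - 12))*(-36) = (-15 + (36/(-19) - 12))*(-36) = (-15 + (36*(-1/19) - 12))*(-36) = (-15 + (-36/19 - 12))*(-36) = (-15 - 264/19)*(-36) = -549/19*(-36) = 19764/19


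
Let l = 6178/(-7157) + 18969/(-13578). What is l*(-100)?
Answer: 3660766950/16196291 ≈ 226.02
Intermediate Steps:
l = -73215339/32392582 (l = 6178*(-1/7157) + 18969*(-1/13578) = -6178/7157 - 6323/4526 = -73215339/32392582 ≈ -2.2603)
l*(-100) = -73215339/32392582*(-100) = 3660766950/16196291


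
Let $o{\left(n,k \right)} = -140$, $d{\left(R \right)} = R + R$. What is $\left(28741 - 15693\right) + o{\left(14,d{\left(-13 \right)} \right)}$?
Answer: $12908$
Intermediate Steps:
$d{\left(R \right)} = 2 R$
$\left(28741 - 15693\right) + o{\left(14,d{\left(-13 \right)} \right)} = \left(28741 - 15693\right) - 140 = 13048 - 140 = 12908$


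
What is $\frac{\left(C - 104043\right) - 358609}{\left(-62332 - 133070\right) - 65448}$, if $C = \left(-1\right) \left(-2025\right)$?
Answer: $\frac{460627}{260850} \approx 1.7659$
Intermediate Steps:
$C = 2025$
$\frac{\left(C - 104043\right) - 358609}{\left(-62332 - 133070\right) - 65448} = \frac{\left(2025 - 104043\right) - 358609}{\left(-62332 - 133070\right) - 65448} = \frac{-102018 - 358609}{\left(-62332 - 133070\right) - 65448} = - \frac{460627}{-195402 - 65448} = - \frac{460627}{-260850} = \left(-460627\right) \left(- \frac{1}{260850}\right) = \frac{460627}{260850}$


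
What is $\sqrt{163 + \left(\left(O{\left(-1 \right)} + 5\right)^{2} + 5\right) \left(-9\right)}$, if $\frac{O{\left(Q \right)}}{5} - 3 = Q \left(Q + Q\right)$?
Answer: $i \sqrt{7982} \approx 89.342 i$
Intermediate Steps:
$O{\left(Q \right)} = 15 + 10 Q^{2}$ ($O{\left(Q \right)} = 15 + 5 Q \left(Q + Q\right) = 15 + 5 Q 2 Q = 15 + 5 \cdot 2 Q^{2} = 15 + 10 Q^{2}$)
$\sqrt{163 + \left(\left(O{\left(-1 \right)} + 5\right)^{2} + 5\right) \left(-9\right)} = \sqrt{163 + \left(\left(\left(15 + 10 \left(-1\right)^{2}\right) + 5\right)^{2} + 5\right) \left(-9\right)} = \sqrt{163 + \left(\left(\left(15 + 10 \cdot 1\right) + 5\right)^{2} + 5\right) \left(-9\right)} = \sqrt{163 + \left(\left(\left(15 + 10\right) + 5\right)^{2} + 5\right) \left(-9\right)} = \sqrt{163 + \left(\left(25 + 5\right)^{2} + 5\right) \left(-9\right)} = \sqrt{163 + \left(30^{2} + 5\right) \left(-9\right)} = \sqrt{163 + \left(900 + 5\right) \left(-9\right)} = \sqrt{163 + 905 \left(-9\right)} = \sqrt{163 - 8145} = \sqrt{-7982} = i \sqrt{7982}$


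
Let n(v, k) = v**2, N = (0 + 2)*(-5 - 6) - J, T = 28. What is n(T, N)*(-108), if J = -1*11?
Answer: -84672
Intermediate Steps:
J = -11
N = -11 (N = (0 + 2)*(-5 - 6) - 1*(-11) = 2*(-11) + 11 = -22 + 11 = -11)
n(T, N)*(-108) = 28**2*(-108) = 784*(-108) = -84672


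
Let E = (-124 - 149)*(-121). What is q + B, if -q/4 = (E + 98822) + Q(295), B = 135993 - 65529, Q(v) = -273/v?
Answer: -134800928/295 ≈ -4.5695e+5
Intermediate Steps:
B = 70464
E = 33033 (E = -273*(-121) = 33033)
q = -155587808/295 (q = -4*((33033 + 98822) - 273/295) = -4*(131855 - 273*1/295) = -4*(131855 - 273/295) = -4*38896952/295 = -155587808/295 ≈ -5.2742e+5)
q + B = -155587808/295 + 70464 = -134800928/295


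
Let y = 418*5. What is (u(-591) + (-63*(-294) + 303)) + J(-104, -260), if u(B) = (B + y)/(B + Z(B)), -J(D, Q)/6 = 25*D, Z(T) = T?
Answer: 40688851/1182 ≈ 34424.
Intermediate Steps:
J(D, Q) = -150*D
y = 2090
u(B) = (2090 + B)/(2*B) (u(B) = (B + 2090)/(B + B) = (2090 + B)/((2*B)) = (2090 + B)*(1/(2*B)) = (2090 + B)/(2*B))
(u(-591) + (-63*(-294) + 303)) + J(-104, -260) = ((½)*(2090 - 591)/(-591) + (-63*(-294) + 303)) - 150*(-104) = ((½)*(-1/591)*1499 + (18522 + 303)) + 15600 = (-1499/1182 + 18825) + 15600 = 22249651/1182 + 15600 = 40688851/1182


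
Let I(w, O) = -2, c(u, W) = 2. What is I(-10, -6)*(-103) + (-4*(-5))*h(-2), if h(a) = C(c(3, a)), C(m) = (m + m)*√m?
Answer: 206 + 80*√2 ≈ 319.14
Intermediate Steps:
C(m) = 2*m^(3/2) (C(m) = (2*m)*√m = 2*m^(3/2))
h(a) = 4*√2 (h(a) = 2*2^(3/2) = 2*(2*√2) = 4*√2)
I(-10, -6)*(-103) + (-4*(-5))*h(-2) = -2*(-103) + (-4*(-5))*(4*√2) = 206 + 20*(4*√2) = 206 + 80*√2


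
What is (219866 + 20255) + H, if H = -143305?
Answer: 96816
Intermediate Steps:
(219866 + 20255) + H = (219866 + 20255) - 143305 = 240121 - 143305 = 96816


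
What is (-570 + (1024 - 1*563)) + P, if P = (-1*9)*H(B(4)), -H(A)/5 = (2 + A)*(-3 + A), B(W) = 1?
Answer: -379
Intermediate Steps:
H(A) = -5*(-3 + A)*(2 + A) (H(A) = -5*(2 + A)*(-3 + A) = -5*(-3 + A)*(2 + A))
P = -270 (P = (-1*9)*(30 - 5*1² + 5*1) = -9*(30 - 5*1 + 5) = -9*(30 - 5 + 5) = -9*30 = -270)
(-570 + (1024 - 1*563)) + P = (-570 + (1024 - 1*563)) - 270 = (-570 + (1024 - 563)) - 270 = (-570 + 461) - 270 = -109 - 270 = -379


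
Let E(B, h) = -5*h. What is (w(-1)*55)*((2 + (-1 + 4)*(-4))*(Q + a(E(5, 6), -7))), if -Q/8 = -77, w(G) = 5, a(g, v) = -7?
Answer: -1674750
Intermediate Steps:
Q = 616 (Q = -8*(-77) = 616)
(w(-1)*55)*((2 + (-1 + 4)*(-4))*(Q + a(E(5, 6), -7))) = (5*55)*((2 + (-1 + 4)*(-4))*(616 - 7)) = 275*((2 + 3*(-4))*609) = 275*((2 - 12)*609) = 275*(-10*609) = 275*(-6090) = -1674750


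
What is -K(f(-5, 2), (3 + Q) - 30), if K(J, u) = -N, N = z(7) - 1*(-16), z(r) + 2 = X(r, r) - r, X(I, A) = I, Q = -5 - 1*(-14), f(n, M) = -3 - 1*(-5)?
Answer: 14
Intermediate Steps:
f(n, M) = 2 (f(n, M) = -3 + 5 = 2)
Q = 9 (Q = -5 + 14 = 9)
z(r) = -2 (z(r) = -2 + (r - r) = -2 + 0 = -2)
N = 14 (N = -2 - 1*(-16) = -2 + 16 = 14)
K(J, u) = -14 (K(J, u) = -1*14 = -14)
-K(f(-5, 2), (3 + Q) - 30) = -1*(-14) = 14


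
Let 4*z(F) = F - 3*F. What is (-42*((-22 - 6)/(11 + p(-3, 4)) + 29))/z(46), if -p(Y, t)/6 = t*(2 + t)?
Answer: 23310/437 ≈ 53.341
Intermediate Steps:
p(Y, t) = -6*t*(2 + t)
z(F) = -F/2 (z(F) = (F - 3*F)/4 = (-2*F)/4 = -F/2)
(-42*((-22 - 6)/(11 + p(-3, 4)) + 29))/z(46) = (-42*((-22 - 6)/(11 - 6*4*(2 + 4)) + 29))/((-½*46)) = -42*(-28/(11 - 6*4*6) + 29)/(-23) = -42*(-28/(11 - 144) + 29)*(-1/23) = -42*(-28/(-133) + 29)*(-1/23) = -42*(-28*(-1/133) + 29)*(-1/23) = -42*(4/19 + 29)*(-1/23) = -42*555/19*(-1/23) = -23310/19*(-1/23) = 23310/437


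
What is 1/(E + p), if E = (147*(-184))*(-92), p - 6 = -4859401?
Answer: -1/2370979 ≈ -4.2177e-7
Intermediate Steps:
p = -4859395 (p = 6 - 4859401 = -4859395)
E = 2488416 (E = -27048*(-92) = 2488416)
1/(E + p) = 1/(2488416 - 4859395) = 1/(-2370979) = -1/2370979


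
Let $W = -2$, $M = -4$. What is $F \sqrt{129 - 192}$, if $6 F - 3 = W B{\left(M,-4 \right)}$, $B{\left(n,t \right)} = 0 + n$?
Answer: $\frac{11 i \sqrt{7}}{2} \approx 14.552 i$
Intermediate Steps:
$B{\left(n,t \right)} = n$
$F = \frac{11}{6}$ ($F = \frac{1}{2} + \frac{\left(-2\right) \left(-4\right)}{6} = \frac{1}{2} + \frac{1}{6} \cdot 8 = \frac{1}{2} + \frac{4}{3} = \frac{11}{6} \approx 1.8333$)
$F \sqrt{129 - 192} = \frac{11 \sqrt{129 - 192}}{6} = \frac{11 \sqrt{-63}}{6} = \frac{11 \cdot 3 i \sqrt{7}}{6} = \frac{11 i \sqrt{7}}{2}$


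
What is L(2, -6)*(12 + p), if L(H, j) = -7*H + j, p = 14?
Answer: -520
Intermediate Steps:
L(H, j) = j - 7*H
L(2, -6)*(12 + p) = (-6 - 7*2)*(12 + 14) = (-6 - 14)*26 = -20*26 = -520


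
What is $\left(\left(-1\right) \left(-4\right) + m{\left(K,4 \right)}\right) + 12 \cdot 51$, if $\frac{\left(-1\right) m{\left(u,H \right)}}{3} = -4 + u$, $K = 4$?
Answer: $616$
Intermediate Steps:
$m{\left(u,H \right)} = 12 - 3 u$ ($m{\left(u,H \right)} = - 3 \left(-4 + u\right) = 12 - 3 u$)
$\left(\left(-1\right) \left(-4\right) + m{\left(K,4 \right)}\right) + 12 \cdot 51 = \left(\left(-1\right) \left(-4\right) + \left(12 - 12\right)\right) + 12 \cdot 51 = \left(4 + \left(12 - 12\right)\right) + 612 = \left(4 + 0\right) + 612 = 4 + 612 = 616$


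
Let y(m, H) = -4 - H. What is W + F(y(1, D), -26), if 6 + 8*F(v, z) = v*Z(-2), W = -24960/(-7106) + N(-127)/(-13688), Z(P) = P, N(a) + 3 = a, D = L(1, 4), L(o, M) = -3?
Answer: 73485699/24316732 ≈ 3.0220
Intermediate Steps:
D = -3
N(a) = -3 + a
W = 85644065/24316732 (W = -24960/(-7106) + (-3 - 127)/(-13688) = -24960*(-1/7106) - 130*(-1/13688) = 12480/3553 + 65/6844 = 85644065/24316732 ≈ 3.5220)
F(v, z) = -3/4 - v/4 (F(v, z) = -3/4 + (v*(-2))/8 = -3/4 + (-2*v)/8 = -3/4 - v/4)
W + F(y(1, D), -26) = 85644065/24316732 + (-3/4 - (-4 - 1*(-3))/4) = 85644065/24316732 + (-3/4 - (-4 + 3)/4) = 85644065/24316732 + (-3/4 - 1/4*(-1)) = 85644065/24316732 + (-3/4 + 1/4) = 85644065/24316732 - 1/2 = 73485699/24316732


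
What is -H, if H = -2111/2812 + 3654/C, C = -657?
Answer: 1295775/205276 ≈ 6.3124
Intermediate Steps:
H = -1295775/205276 (H = -2111/2812 + 3654/(-657) = -2111*1/2812 + 3654*(-1/657) = -2111/2812 - 406/73 = -1295775/205276 ≈ -6.3124)
-H = -1*(-1295775/205276) = 1295775/205276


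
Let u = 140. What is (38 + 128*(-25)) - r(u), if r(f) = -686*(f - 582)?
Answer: -306374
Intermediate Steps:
r(f) = 399252 - 686*f (r(f) = -686*(-582 + f) = 399252 - 686*f)
(38 + 128*(-25)) - r(u) = (38 + 128*(-25)) - (399252 - 686*140) = (38 - 3200) - (399252 - 96040) = -3162 - 1*303212 = -3162 - 303212 = -306374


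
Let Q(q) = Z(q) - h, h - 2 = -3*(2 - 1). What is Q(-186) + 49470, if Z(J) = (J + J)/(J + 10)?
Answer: 2176817/44 ≈ 49473.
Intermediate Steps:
Z(J) = 2*J/(10 + J) (Z(J) = (2*J)/(10 + J) = 2*J/(10 + J))
h = -1 (h = 2 - 3*(2 - 1) = 2 - 3*1 = 2 - 3 = -1)
Q(q) = 1 + 2*q/(10 + q) (Q(q) = 2*q/(10 + q) - 1*(-1) = 2*q/(10 + q) + 1 = 1 + 2*q/(10 + q))
Q(-186) + 49470 = (10 + 3*(-186))/(10 - 186) + 49470 = (10 - 558)/(-176) + 49470 = -1/176*(-548) + 49470 = 137/44 + 49470 = 2176817/44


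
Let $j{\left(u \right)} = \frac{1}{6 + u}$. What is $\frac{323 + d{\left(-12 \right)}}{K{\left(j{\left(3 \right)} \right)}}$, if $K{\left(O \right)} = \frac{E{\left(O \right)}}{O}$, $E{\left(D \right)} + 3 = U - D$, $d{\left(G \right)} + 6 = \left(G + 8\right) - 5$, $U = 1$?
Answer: $- \frac{308}{19} \approx -16.211$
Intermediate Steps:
$d{\left(G \right)} = -3 + G$ ($d{\left(G \right)} = -6 + \left(\left(G + 8\right) - 5\right) = -6 + \left(\left(8 + G\right) - 5\right) = -6 + \left(3 + G\right) = -3 + G$)
$E{\left(D \right)} = -2 - D$ ($E{\left(D \right)} = -3 - \left(-1 + D\right) = -2 - D$)
$K{\left(O \right)} = \frac{-2 - O}{O}$
$\frac{323 + d{\left(-12 \right)}}{K{\left(j{\left(3 \right)} \right)}} = \frac{323 - 15}{\frac{1}{\frac{1}{6 + 3}} \left(-2 - \frac{1}{6 + 3}\right)} = \frac{323 - 15}{\frac{1}{\frac{1}{9}} \left(-2 - \frac{1}{9}\right)} = \frac{308}{\frac{1}{\frac{1}{9}} \left(-2 - \frac{1}{9}\right)} = \frac{308}{9 \left(-2 - \frac{1}{9}\right)} = \frac{308}{9 \left(- \frac{19}{9}\right)} = \frac{308}{-19} = 308 \left(- \frac{1}{19}\right) = - \frac{308}{19}$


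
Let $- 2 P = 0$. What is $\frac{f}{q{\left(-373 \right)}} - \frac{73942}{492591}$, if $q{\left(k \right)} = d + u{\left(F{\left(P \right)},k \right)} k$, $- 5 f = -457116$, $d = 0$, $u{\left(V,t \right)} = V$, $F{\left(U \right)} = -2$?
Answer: $\frac{10222519268}{83516565} \approx 122.4$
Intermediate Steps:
$P = 0$ ($P = \left(- \frac{1}{2}\right) 0 = 0$)
$f = \frac{457116}{5}$ ($f = \left(- \frac{1}{5}\right) \left(-457116\right) = \frac{457116}{5} \approx 91423.0$)
$q{\left(k \right)} = - 2 k$ ($q{\left(k \right)} = 0 - 2 k = - 2 k$)
$\frac{f}{q{\left(-373 \right)}} - \frac{73942}{492591} = \frac{457116}{5 \left(\left(-2\right) \left(-373\right)\right)} - \frac{73942}{492591} = \frac{457116}{5 \cdot 746} - \frac{6722}{44781} = \frac{457116}{5} \cdot \frac{1}{746} - \frac{6722}{44781} = \frac{228558}{1865} - \frac{6722}{44781} = \frac{10222519268}{83516565}$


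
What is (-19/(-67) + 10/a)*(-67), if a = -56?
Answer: -197/28 ≈ -7.0357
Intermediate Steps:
(-19/(-67) + 10/a)*(-67) = (-19/(-67) + 10/(-56))*(-67) = (-19*(-1/67) + 10*(-1/56))*(-67) = (19/67 - 5/28)*(-67) = (197/1876)*(-67) = -197/28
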